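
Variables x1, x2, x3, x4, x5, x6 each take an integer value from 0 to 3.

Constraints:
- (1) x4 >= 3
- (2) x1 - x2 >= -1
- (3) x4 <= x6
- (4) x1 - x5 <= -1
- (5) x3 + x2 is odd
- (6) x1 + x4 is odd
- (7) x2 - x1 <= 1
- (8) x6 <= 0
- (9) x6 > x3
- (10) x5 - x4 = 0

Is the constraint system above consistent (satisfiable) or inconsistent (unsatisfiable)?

Unsatisfiable

From constraint 1: x4 ≥ 3. From constraints 3 and 8: x4 ≤ x6 and x6 ≤ 0, so x4 ≤ 0. But 0 < 3, so no value of x4 works.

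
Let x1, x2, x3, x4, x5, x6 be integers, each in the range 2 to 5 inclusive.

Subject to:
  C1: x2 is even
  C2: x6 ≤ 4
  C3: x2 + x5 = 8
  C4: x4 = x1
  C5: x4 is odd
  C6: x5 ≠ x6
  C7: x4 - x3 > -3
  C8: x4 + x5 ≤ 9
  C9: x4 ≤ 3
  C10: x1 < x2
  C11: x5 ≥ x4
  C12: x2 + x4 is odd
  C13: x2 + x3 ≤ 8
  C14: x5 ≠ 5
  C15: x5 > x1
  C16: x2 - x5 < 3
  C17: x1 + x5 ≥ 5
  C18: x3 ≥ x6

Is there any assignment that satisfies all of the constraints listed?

Satisfiable

Take x1 = 3, x2 = 4, x3 = 4, x4 = 3, x5 = 4, x6 = 3. Then constraint 3: x2 + x5 = 8; constraint 7: x4 - x3 = -1; constraint 8: x4 + x5 = 7, and every other listed constraint is also met.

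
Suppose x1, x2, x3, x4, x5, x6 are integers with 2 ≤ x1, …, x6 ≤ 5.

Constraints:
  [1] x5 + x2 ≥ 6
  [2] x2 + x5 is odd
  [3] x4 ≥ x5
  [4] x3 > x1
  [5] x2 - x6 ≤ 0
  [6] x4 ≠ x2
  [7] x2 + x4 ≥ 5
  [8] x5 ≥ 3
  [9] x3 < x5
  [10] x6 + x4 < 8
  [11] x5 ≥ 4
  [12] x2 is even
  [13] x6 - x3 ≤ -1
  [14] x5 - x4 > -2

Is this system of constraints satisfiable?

Satisfiable

Setting (x1, x2, x3, x4, x5, x6) = (3, 2, 4, 5, 5, 2) satisfies everything: constraint 1: x5 + x2 = 7; constraint 5: x2 - x6 = 0; constraint 7: x2 + x4 = 7, and the others follow.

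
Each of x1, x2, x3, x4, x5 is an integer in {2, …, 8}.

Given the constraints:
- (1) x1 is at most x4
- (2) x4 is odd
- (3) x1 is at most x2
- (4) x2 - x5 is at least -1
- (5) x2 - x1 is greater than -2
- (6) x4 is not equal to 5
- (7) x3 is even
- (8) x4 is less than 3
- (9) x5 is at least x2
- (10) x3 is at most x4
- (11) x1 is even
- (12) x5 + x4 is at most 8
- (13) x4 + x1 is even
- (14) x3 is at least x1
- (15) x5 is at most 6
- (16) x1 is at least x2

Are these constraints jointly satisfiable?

Constraint 2 makes x4 odd and constraint 11 makes x1 even, so x4 + x1 must be odd. Constraint 13 says x4 + x1 is even — contradiction.

Unsatisfiable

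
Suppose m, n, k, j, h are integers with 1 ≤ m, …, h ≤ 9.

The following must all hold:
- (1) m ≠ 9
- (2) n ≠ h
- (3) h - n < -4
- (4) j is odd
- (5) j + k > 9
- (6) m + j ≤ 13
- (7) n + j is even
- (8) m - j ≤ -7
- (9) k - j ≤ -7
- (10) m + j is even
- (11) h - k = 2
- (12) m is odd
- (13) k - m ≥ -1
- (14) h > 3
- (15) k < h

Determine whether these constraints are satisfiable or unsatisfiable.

The assignment m = 1, n = 9, k = 2, j = 9, h = 4 works:
  constraint 3 holds since h - n = -5.
  constraint 5 holds since j + k = 11.
  constraint 6 holds since m + j = 10.
The rest check out directly.

Satisfiable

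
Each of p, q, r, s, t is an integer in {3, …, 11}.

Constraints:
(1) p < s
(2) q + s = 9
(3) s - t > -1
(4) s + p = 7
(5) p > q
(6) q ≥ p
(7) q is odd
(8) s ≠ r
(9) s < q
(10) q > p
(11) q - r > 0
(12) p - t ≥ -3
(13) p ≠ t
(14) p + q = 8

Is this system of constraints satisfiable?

Unsatisfiable

Constraints 1, 5, and 9 give q < p, p < s, s < q. Chaining: q < p < s < q, which forces q < q — impossible.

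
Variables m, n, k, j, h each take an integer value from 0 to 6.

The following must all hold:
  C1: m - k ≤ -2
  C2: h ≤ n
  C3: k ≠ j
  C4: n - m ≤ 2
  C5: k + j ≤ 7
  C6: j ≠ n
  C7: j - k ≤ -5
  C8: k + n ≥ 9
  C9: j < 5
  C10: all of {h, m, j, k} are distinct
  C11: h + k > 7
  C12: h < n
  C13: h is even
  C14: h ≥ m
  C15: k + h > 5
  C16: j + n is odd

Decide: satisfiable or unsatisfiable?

Setting (m, n, k, j, h) = (1, 3, 6, 0, 2) satisfies everything: constraint 1: m - k = -5; constraint 4: n - m = 2, and the others follow.

Satisfiable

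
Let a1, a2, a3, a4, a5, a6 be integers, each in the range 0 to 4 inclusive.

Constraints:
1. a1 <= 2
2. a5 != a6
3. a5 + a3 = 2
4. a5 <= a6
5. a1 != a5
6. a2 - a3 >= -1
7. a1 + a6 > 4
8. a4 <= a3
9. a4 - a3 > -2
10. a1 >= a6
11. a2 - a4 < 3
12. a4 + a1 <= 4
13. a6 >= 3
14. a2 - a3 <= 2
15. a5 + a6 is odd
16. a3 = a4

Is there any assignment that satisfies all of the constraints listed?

From constraints 10 and 13: a1 ≥ a6 and a6 ≥ 3, so a1 ≥ 3. From constraint 1: a1 ≤ 2. But 2 < 3, so no value of a1 works.

Unsatisfiable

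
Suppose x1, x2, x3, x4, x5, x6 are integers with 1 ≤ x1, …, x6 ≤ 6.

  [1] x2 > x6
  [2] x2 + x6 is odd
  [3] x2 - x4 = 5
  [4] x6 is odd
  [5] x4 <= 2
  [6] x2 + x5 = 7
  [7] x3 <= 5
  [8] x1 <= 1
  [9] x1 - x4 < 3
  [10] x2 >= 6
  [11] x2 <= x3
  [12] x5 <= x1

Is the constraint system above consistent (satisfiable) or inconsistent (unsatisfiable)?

Unsatisfiable

From constraints 7 and 11: x2 ≤ x3 ≤ 5. From constraints 8 and 12: x5 ≤ x1 ≤ 1. Hence x2 + x5 ≤ 6. But constraint 6 requires x2 + x5 = 7, and 7 > 6. Contradiction.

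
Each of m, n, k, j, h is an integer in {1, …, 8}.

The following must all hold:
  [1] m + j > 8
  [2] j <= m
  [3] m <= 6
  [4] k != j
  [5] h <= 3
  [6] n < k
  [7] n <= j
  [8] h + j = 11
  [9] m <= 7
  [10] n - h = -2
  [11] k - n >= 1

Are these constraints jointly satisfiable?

Unsatisfiable

From constraint 5: h ≤ 3. From constraints 2 and 3: j ≤ m ≤ 6. Hence h + j ≤ 9. But constraint 8 requires h + j = 11, and 11 > 9. Contradiction.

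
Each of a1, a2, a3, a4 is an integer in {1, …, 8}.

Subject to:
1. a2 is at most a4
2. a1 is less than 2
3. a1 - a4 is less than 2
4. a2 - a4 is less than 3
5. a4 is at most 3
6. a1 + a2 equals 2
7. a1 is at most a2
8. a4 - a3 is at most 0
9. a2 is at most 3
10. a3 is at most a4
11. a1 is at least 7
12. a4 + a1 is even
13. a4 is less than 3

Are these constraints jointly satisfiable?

From constraints 7 and 11: a2 ≥ a1 and a1 ≥ 7, so a2 ≥ 7. From constraints 1 and 5: a2 ≤ a4 and a4 ≤ 3, so a2 ≤ 3. But 3 < 7, so no value of a2 works.

Unsatisfiable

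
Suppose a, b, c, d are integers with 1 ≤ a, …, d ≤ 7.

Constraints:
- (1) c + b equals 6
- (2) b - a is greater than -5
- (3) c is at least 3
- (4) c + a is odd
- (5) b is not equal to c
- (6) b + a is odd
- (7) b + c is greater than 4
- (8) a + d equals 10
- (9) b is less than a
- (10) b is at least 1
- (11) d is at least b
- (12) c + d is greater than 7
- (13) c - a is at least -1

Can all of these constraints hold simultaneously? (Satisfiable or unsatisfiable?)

Satisfiable

Take a = 5, b = 2, c = 4, d = 5. Then constraint 1: c + b = 6; constraint 2: b - a = -3, and every other listed constraint is also met.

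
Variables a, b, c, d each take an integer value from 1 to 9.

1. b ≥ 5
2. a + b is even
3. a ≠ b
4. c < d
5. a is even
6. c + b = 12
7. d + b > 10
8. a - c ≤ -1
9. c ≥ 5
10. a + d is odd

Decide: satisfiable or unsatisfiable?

Satisfiable

The assignment a = 4, b = 6, c = 6, d = 7 works:
  constraint 6 holds since c + b = 12.
  constraint 7 holds since d + b = 13.
The rest check out directly.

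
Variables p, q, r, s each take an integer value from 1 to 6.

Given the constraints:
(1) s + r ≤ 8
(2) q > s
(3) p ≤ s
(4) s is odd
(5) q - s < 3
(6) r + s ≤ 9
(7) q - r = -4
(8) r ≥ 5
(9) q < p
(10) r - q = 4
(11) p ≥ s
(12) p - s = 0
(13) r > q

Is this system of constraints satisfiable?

Unsatisfiable

Constraints 2, 3, and 9 give q < p, p ≤ s, s < q. Chaining: q < p ≤ s < q, which forces q < q — impossible.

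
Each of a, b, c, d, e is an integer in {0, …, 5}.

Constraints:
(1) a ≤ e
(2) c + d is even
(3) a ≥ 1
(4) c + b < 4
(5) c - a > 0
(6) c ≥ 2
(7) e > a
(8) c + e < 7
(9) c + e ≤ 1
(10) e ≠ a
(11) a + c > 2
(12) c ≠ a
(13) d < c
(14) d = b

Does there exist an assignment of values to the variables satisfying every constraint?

From constraint 6: c ≥ 2. From constraints 1 and 3: e ≥ a ≥ 1. Hence c + e ≥ 3. But constraint 9 requires c + e ≤ 1, and 1 < 3. Contradiction.

Unsatisfiable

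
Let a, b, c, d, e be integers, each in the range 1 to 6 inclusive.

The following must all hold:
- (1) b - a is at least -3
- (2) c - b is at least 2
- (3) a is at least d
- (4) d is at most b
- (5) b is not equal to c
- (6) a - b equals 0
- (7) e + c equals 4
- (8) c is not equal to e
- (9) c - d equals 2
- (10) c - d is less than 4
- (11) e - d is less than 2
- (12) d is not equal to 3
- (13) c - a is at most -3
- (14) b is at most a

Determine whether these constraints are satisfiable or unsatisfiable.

Unsatisfiable

Constraints 1, 2, and 13 give b − a ≥ -3, a − c ≥ 3, c − b ≥ 2.
Adding all 3 inequalities: the left sides telescope to 0, and the right sides sum to (-3) + 3 + 2 = 2. So 0 ≥ 2, which is false.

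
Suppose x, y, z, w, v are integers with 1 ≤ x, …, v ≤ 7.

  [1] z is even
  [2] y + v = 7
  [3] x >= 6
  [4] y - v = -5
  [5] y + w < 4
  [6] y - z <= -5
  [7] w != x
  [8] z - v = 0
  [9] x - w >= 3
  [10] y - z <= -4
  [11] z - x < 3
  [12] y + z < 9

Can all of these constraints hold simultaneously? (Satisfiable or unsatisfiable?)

Setting (x, y, z, w, v) = (6, 1, 6, 1, 6) satisfies everything: constraint 2: y + v = 7; constraint 4: y - v = -5, and the others follow.

Satisfiable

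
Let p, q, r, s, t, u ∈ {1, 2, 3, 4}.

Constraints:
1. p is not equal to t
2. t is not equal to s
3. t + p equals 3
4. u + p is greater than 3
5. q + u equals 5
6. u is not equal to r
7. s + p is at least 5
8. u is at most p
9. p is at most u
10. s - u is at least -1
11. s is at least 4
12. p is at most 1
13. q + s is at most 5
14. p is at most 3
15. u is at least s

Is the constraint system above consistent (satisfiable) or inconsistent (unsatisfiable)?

From constraints 11 and 15: u ≥ s and s ≥ 4, so u ≥ 4. From constraints 8 and 12: u ≤ p and p ≤ 1, so u ≤ 1. But 1 < 4, so no value of u works.

Unsatisfiable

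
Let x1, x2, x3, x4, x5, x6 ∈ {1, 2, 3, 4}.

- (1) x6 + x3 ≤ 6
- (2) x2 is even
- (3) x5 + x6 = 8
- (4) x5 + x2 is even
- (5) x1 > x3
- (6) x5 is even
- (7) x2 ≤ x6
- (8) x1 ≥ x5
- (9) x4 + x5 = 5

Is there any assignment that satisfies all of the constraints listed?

Satisfiable

Try x1 = 4, x2 = 2, x3 = 2, x4 = 1, x5 = 4, x6 = 4.
Check constraint 1: x6 + x3 = 6; constraint 3: x5 + x6 = 8; constraint 9: x4 + x5 = 5. The remaining constraints are straightforward to verify.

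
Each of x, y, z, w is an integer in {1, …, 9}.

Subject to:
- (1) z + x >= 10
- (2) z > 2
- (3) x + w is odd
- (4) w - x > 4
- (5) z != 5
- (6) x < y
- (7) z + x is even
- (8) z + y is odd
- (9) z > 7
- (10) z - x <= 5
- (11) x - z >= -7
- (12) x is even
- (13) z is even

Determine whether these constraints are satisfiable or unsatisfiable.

Satisfiable

One satisfying assignment is x = 4, y = 5, z = 8, w = 9.
For the less obvious constraints — constraint 1: z + x = 12; constraint 4: w - x = 5 — and the others hold by inspection.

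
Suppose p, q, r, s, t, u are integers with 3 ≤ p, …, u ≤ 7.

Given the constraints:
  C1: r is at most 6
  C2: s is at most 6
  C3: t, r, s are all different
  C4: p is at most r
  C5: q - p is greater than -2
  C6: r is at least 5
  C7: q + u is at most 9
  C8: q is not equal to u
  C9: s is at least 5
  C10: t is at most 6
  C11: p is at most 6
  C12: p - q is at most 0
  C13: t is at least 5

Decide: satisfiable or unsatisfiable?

Constraints 1, 2, 6, 9, 10, and 13 confine each of t, r, s to the 2 values {5, 6}.
Constraint 3 requires all 3 of them to be distinct, but only 2 values are available — impossible by the pigeonhole principle.

Unsatisfiable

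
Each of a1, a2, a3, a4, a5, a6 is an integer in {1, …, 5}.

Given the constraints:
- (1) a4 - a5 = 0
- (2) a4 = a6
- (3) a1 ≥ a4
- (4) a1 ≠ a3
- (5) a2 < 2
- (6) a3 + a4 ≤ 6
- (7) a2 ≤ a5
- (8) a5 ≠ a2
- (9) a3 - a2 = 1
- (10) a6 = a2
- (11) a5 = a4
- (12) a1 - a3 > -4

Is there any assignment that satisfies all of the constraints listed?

Unsatisfiable

From constraints 2, 10, and 11, a5 = a4 = a6 = a2, so a5 = a2. But constraint 8 says a5 ≠ a2. Contradiction.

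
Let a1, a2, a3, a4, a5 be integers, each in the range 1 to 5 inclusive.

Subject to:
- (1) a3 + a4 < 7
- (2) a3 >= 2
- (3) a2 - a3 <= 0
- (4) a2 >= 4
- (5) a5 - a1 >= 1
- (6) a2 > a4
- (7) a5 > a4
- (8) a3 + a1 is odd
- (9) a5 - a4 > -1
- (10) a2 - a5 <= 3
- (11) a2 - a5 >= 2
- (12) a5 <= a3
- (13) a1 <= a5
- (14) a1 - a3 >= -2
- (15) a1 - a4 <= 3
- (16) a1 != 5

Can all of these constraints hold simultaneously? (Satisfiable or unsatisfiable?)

Constraints 3, 5, 11, and 14 give a3 − a2 ≥ 0, a2 − a5 ≥ 2, a5 − a1 ≥ 1, a1 − a3 ≥ -2.
Adding all 4 inequalities: the left sides telescope to 0, and the right sides sum to 0 + 2 + 1 + (-2) = 1. So 0 ≥ 1, which is false.

Unsatisfiable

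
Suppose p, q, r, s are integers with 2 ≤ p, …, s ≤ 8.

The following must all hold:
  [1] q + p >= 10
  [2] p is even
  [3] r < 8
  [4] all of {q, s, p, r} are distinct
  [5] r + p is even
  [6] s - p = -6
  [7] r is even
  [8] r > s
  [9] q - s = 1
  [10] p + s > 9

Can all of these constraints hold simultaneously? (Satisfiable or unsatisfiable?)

Satisfiable

The assignment p = 8, q = 3, r = 4, s = 2 works:
  constraint 1 holds since q + p = 11.
  constraint 6 holds since s - p = -6.
  constraint 9 holds since q - s = 1.
The rest check out directly.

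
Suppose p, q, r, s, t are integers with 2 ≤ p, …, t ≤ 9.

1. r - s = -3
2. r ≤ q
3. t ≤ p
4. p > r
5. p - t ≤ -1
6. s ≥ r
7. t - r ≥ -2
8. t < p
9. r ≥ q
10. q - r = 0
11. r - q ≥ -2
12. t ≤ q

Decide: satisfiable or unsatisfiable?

Constraints 4, 5, 9, and 12 give p < t, t ≤ q, q ≤ r, r < p. Chaining: p < t ≤ q ≤ r < p, which forces p < p — impossible.

Unsatisfiable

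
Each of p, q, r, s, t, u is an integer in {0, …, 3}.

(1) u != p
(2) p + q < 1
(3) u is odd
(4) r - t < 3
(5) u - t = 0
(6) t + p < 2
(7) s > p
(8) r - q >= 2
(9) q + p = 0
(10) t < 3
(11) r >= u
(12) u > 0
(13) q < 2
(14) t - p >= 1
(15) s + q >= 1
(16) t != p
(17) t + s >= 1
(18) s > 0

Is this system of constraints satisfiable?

Satisfiable

Take p = 0, q = 0, r = 2, s = 1, t = 1, u = 1. Then constraint 2: p + q = 0; constraint 4: r - t = 1; constraint 5: u - t = 0, and every other listed constraint is also met.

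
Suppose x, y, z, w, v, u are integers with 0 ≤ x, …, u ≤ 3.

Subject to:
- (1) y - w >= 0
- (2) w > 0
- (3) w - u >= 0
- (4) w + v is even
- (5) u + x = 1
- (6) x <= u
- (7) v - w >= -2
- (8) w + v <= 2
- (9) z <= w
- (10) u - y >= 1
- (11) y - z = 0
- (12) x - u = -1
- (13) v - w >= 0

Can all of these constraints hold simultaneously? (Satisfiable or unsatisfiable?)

Unsatisfiable

Constraints 1, 3, and 10 give w − u ≥ 0, u − y ≥ 1, y − w ≥ 0.
Adding all 3 inequalities: the left sides telescope to 0, and the right sides sum to 0 + 1 + 0 = 1. So 0 ≥ 1, which is false.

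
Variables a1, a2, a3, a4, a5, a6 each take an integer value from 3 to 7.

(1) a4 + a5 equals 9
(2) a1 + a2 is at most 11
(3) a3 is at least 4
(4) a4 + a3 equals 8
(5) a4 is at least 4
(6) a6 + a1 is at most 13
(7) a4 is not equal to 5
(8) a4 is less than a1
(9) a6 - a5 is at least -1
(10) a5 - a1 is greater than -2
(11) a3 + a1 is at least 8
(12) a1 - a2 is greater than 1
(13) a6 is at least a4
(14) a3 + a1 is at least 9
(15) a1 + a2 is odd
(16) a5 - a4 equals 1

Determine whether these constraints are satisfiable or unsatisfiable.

The assignment a1 = 6, a2 = 3, a3 = 4, a4 = 4, a5 = 5, a6 = 7 works:
  constraint 1 holds since a4 + a5 = 9.
  constraint 2 holds since a1 + a2 = 9.
The rest check out directly.

Satisfiable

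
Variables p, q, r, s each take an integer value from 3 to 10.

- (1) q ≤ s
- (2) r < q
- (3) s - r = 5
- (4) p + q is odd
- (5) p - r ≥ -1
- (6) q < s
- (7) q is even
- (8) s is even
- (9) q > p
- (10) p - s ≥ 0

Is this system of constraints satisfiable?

Constraints 1, 9, and 10 give q ≤ s, s ≤ p, p < q. Chaining: q ≤ s ≤ p < q, which forces q < q — impossible.

Unsatisfiable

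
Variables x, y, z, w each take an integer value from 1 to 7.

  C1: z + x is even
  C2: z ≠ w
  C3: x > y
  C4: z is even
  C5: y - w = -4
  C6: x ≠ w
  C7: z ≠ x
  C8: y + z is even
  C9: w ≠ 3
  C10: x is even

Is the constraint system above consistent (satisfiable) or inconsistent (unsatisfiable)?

Satisfiable

Take x = 4, y = 2, z = 2, w = 6. Then constraint 1: z + x = 6 is even; constraint 4: z = 2 is even; constraint 5: y - w = -4, and every other listed constraint is also met.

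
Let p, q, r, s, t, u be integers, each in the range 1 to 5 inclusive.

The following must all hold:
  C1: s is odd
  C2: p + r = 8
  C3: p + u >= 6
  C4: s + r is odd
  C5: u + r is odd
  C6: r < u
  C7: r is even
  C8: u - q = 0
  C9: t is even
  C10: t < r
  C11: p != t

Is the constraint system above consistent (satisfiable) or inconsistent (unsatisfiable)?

The assignment p = 4, q = 5, r = 4, s = 5, t = 2, u = 5 works:
  constraint 2 holds since p + r = 8.
  constraint 3 holds since p + u = 9.
The rest check out directly.

Satisfiable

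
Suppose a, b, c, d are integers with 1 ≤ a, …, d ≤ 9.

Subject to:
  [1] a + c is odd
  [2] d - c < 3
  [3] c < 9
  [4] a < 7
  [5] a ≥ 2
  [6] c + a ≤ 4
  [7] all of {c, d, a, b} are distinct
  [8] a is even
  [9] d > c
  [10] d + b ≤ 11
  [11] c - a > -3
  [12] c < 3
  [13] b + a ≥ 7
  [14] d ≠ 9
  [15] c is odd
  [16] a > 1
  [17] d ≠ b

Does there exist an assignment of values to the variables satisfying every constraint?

Try a = 2, b = 5, c = 1, d = 3.
Check constraint 2: d - c = 2; constraint 6: c + a = 3; constraint 10: d + b = 8. The remaining constraints are straightforward to verify.

Satisfiable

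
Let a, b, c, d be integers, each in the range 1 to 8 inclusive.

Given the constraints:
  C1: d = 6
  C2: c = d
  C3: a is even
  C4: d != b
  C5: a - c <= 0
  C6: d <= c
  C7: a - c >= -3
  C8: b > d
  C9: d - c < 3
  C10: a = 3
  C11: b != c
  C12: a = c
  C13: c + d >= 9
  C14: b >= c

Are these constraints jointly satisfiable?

Constraint 10 fixes a = 3 and constraint 1 fixes d = 6. Constraints 2 and 12 give a = c = d, so a = d. But 3 ≠ 6 — contradiction.

Unsatisfiable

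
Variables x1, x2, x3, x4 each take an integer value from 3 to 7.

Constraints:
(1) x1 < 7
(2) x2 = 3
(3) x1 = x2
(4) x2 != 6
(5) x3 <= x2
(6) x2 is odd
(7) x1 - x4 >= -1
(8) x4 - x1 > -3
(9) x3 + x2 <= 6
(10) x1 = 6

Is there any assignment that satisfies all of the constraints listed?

Constraint 10 fixes x1 = 6 and constraint 2 fixes x2 = 3, but constraint 3 requires x1 = x2. Since 6 ≠ 3, contradiction.

Unsatisfiable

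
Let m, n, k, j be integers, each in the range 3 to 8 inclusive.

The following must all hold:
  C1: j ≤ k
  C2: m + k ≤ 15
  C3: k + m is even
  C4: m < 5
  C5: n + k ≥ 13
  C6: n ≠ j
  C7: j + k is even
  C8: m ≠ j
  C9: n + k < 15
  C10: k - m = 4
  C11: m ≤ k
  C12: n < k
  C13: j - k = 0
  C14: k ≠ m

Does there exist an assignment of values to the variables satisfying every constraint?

Try m = 4, n = 5, k = 8, j = 8.
Check constraint 2: m + k = 12; constraint 5: n + k = 13. The remaining constraints are straightforward to verify.

Satisfiable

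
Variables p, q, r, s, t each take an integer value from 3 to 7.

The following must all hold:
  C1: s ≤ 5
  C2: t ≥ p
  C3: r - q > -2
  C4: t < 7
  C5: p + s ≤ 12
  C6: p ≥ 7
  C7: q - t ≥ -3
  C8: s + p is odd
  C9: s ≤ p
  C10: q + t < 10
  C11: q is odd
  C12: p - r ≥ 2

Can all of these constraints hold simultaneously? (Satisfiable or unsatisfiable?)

From constraints 2 and 6: t ≥ p and p ≥ 7, so t ≥ 7. From constraint 4: t ≤ 6. But 6 < 7, so no value of t works.

Unsatisfiable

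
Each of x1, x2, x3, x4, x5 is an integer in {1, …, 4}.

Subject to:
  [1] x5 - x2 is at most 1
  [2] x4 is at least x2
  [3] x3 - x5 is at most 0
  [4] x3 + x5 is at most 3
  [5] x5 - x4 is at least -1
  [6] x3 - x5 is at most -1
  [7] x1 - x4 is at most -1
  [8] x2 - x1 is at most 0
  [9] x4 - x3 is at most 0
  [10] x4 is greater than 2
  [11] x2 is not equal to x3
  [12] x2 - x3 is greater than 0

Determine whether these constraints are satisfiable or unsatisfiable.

Unsatisfiable

Constraints 1, 6, 7, 8, and 9 give x3 − x4 ≥ 0, x4 − x1 ≥ 1, x1 − x2 ≥ 0, x2 − x5 ≥ -1, x5 − x3 ≥ 1.
Adding all 5 inequalities: the left sides telescope to 0, and the right sides sum to 0 + 1 + 0 + (-1) + 1 = 1. So 0 ≥ 1, which is false.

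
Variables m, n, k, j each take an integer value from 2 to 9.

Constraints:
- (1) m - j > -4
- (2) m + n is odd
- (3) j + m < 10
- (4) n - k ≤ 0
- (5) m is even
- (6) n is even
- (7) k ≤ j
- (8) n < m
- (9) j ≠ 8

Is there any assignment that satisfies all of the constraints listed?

Unsatisfiable

Constraint 5 makes m even and constraint 6 makes n even, so m + n must be even. Constraint 2 says m + n is odd — contradiction.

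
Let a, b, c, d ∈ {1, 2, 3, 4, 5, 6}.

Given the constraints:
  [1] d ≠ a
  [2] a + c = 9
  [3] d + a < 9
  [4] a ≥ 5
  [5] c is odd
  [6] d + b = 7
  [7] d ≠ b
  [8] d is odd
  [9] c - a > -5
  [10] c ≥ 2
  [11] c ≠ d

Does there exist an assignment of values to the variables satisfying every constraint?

Satisfiable

The assignment a = 6, b = 6, c = 3, d = 1 works:
  constraint 2 holds since a + c = 9.
  constraint 3 holds since d + a = 7.
The rest check out directly.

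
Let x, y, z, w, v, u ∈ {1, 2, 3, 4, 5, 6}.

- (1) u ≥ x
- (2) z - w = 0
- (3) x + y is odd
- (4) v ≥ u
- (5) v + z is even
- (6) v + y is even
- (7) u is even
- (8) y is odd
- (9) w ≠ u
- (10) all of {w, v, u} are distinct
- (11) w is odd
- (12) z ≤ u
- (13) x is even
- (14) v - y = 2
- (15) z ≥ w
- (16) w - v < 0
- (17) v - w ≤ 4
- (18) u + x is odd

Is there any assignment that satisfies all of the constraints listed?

Unsatisfiable

Constraint 7 makes u even and constraint 13 makes x even, so u + x must be even. Constraint 18 says u + x is odd — contradiction.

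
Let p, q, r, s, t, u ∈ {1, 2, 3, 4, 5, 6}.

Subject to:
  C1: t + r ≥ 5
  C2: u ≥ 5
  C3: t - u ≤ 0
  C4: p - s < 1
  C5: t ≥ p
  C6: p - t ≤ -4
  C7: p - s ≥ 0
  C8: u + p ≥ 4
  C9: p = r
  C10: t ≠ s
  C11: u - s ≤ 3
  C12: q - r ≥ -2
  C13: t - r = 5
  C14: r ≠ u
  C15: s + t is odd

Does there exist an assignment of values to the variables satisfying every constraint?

Constraints 3, 6, 7, and 11 give u − t ≥ 0, t − p ≥ 4, p − s ≥ 0, s − u ≥ -3.
Adding all 4 inequalities: the left sides telescope to 0, and the right sides sum to 0 + 4 + 0 + (-3) = 1. So 0 ≥ 1, which is false.

Unsatisfiable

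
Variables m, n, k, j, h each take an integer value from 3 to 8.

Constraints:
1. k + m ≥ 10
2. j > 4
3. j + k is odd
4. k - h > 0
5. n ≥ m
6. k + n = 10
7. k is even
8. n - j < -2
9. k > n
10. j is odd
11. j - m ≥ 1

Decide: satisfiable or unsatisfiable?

The assignment m = 4, n = 4, k = 6, j = 7, h = 4 works:
  constraint 1 holds since k + m = 10.
  constraint 4 holds since k - h = 2.
  constraint 6 holds since k + n = 10.
The rest check out directly.

Satisfiable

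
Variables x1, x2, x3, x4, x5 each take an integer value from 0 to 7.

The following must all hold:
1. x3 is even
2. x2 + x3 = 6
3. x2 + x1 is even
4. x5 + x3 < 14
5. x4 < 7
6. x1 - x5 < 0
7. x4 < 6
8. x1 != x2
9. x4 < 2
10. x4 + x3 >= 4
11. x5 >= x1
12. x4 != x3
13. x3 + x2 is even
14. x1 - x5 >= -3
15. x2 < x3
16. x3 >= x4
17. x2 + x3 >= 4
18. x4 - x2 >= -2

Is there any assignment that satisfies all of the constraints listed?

Satisfiable

The assignment x1 = 4, x2 = 0, x3 = 6, x4 = 1, x5 = 6 works:
  constraint 2 holds since x2 + x3 = 6.
  constraint 4 holds since x5 + x3 = 12.
The rest check out directly.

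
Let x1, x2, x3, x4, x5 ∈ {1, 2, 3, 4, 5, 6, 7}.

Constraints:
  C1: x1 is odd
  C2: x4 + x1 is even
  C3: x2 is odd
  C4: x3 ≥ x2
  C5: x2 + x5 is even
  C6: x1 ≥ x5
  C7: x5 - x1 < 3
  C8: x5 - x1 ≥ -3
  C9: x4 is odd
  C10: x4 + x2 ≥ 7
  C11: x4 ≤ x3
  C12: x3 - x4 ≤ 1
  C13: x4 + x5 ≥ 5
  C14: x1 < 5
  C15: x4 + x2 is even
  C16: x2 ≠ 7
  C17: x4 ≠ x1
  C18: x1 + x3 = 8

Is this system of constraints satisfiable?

One satisfying assignment is x1 = 1, x2 = 1, x3 = 7, x4 = 7, x5 = 1.
For the less obvious constraints — constraint 7: x5 - x1 = 0; constraint 8: x5 - x1 = 0; constraint 10: x4 + x2 = 8 — and the others hold by inspection.

Satisfiable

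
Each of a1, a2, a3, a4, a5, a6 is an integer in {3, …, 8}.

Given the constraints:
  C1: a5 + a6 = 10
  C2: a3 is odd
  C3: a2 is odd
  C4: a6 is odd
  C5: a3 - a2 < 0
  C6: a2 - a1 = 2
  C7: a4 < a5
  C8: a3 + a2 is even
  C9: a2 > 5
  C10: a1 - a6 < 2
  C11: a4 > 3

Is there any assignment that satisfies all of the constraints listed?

Satisfiable

One satisfying assignment is a1 = 5, a2 = 7, a3 = 5, a4 = 4, a5 = 5, a6 = 5.
For the less obvious constraints — constraint 1: a5 + a6 = 10; constraint 5: a3 - a2 = -2 — and the others hold by inspection.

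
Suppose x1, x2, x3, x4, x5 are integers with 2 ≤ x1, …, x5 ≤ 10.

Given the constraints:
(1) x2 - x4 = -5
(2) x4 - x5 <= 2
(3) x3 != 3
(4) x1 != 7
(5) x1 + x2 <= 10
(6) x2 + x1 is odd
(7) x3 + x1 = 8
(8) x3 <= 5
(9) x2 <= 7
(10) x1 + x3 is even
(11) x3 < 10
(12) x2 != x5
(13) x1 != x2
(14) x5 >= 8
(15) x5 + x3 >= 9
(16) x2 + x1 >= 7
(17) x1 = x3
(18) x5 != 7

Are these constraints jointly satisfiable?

The assignment x1 = 4, x2 = 3, x3 = 4, x4 = 8, x5 = 8 works:
  constraint 1 holds since x2 - x4 = -5.
  constraint 2 holds since x4 - x5 = 0.
  constraint 5 holds since x1 + x2 = 7.
The rest check out directly.

Satisfiable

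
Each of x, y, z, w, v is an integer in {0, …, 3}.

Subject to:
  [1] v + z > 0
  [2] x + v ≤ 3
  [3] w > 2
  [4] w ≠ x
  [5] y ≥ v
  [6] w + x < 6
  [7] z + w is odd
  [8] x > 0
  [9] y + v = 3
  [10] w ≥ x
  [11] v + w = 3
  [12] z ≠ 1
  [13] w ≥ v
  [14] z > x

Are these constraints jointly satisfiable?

Try x = 1, y = 3, z = 2, w = 3, v = 0.
Check constraint 1: v + z = 2; constraint 2: x + v = 1. The remaining constraints are straightforward to verify.

Satisfiable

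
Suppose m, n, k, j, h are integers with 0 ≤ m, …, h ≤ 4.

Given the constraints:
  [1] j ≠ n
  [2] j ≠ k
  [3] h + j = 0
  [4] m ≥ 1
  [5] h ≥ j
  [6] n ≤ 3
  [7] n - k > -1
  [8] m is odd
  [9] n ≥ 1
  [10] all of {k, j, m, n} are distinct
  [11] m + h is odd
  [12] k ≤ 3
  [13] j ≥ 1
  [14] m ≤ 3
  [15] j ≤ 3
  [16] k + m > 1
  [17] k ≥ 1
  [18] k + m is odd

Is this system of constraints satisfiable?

Unsatisfiable

Constraints 4, 6, 9, 12, 13, 14, 15, and 17 confine each of k, j, m, n to the 3 values {1, …, 3}.
Constraint 10 requires all 4 of them to be distinct, but only 3 values are available — impossible by the pigeonhole principle.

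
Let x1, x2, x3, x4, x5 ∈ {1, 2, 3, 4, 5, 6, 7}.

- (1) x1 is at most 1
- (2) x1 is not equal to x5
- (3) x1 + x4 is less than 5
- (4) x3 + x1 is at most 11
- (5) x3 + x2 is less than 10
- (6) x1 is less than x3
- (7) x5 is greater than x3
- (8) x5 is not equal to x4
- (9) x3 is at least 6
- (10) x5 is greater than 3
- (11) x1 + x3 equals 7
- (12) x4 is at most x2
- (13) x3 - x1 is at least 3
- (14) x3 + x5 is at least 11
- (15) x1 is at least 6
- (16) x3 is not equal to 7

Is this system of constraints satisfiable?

Unsatisfiable

From constraint 9: x3 ≥ 6. From constraint 15: x1 ≥ 6. Hence x3 + x1 ≥ 12. But constraint 4 requires x3 + x1 ≤ 11, and 11 < 12. Contradiction.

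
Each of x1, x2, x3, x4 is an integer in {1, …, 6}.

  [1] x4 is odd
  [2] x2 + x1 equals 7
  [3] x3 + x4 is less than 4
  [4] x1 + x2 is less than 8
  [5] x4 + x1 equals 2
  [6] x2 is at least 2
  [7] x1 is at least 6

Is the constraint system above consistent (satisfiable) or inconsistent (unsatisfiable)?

Unsatisfiable

From constraint 6: x2 ≥ 2. From constraint 7: x1 ≥ 6. Hence x2 + x1 ≥ 8. But constraint 2 requires x2 + x1 = 7, and 7 < 8. Contradiction.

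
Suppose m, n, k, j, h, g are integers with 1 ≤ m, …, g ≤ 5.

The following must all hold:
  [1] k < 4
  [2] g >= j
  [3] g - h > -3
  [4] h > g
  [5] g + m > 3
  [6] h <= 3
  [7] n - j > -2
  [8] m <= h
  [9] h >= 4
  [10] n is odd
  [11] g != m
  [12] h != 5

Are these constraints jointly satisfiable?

From constraint 9: h ≥ 4. From constraint 6: h ≤ 3. But 3 < 4, so no value of h works.

Unsatisfiable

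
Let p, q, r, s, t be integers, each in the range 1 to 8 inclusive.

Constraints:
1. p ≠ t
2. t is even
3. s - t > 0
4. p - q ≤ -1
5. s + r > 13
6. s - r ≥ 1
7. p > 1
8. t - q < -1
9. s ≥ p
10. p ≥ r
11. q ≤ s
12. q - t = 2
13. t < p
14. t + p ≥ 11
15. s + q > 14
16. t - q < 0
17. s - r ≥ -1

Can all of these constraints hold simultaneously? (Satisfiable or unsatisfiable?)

Take p = 7, q = 8, r = 6, s = 8, t = 6. Then constraint 3: s - t = 2; constraint 4: p - q = -1, and every other listed constraint is also met.

Satisfiable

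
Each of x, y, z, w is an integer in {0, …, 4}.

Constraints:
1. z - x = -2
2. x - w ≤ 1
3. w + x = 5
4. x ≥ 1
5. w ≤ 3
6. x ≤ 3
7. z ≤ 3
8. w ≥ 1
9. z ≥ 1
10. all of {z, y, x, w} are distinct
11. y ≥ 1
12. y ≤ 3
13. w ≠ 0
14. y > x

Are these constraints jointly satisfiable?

Constraints 4, 5, 6, 7, 8, 9, 11, and 12 confine each of z, y, x, w to the 3 values {1, …, 3}.
Constraint 10 requires all 4 of them to be distinct, but only 3 values are available — impossible by the pigeonhole principle.

Unsatisfiable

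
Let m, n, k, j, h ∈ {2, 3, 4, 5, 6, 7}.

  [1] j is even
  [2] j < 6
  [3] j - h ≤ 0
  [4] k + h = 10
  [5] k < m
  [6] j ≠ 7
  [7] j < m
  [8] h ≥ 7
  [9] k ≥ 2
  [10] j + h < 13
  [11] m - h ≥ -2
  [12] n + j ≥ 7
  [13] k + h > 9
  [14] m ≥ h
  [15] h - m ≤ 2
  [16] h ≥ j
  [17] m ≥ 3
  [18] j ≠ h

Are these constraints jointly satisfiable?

Satisfiable

Setting (m, n, k, j, h) = (7, 5, 3, 4, 7) satisfies everything: constraint 3: j - h = -3; constraint 4: k + h = 10, and the others follow.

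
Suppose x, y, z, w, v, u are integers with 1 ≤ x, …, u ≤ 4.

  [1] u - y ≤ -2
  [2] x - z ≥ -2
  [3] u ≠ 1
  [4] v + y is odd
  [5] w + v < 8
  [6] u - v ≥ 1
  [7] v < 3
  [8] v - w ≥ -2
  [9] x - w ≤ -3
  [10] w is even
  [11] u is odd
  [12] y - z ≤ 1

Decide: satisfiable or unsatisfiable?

Constraints 1, 2, 6, 8, 9, and 12 give x − z ≥ -2, z − y ≥ -1, y − u ≥ 2, u − v ≥ 1, v − w ≥ -2, w − x ≥ 3.
Adding all 6 inequalities: the left sides telescope to 0, and the right sides sum to (-2) + (-1) + 2 + 1 + (-2) + 3 = 1. So 0 ≥ 1, which is false.

Unsatisfiable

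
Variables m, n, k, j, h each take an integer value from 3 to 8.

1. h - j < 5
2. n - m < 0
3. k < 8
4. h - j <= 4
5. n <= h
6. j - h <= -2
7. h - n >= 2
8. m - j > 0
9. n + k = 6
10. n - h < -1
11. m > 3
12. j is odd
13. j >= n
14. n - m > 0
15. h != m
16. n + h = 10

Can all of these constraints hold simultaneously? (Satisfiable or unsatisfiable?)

Constraints 8, 13, and 14 give n ≤ j, j < m, m < n. Chaining: n ≤ j < m < n, which forces n < n — impossible.

Unsatisfiable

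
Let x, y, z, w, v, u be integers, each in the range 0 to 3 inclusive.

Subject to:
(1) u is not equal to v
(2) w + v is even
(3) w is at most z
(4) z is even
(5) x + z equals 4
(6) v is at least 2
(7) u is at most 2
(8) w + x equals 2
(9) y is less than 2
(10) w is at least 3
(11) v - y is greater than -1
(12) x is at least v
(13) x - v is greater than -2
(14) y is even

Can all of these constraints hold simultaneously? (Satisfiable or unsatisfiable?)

Unsatisfiable

From constraints 6 and 12: x ≥ v ≥ 2. From constraints 3 and 10: z ≥ w ≥ 3. Hence x + z ≥ 5. But constraint 5 requires x + z = 4, and 4 < 5. Contradiction.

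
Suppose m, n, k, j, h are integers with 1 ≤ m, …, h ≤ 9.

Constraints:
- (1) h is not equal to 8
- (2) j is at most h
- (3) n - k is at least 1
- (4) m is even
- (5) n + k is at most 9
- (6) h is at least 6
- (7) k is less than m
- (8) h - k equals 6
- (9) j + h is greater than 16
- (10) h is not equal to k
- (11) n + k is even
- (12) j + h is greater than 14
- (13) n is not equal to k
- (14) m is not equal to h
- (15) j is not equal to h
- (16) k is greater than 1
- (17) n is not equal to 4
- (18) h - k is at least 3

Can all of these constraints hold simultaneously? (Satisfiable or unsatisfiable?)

The assignment m = 4, n = 5, k = 3, j = 8, h = 9 works:
  constraint 3 holds since n - k = 2.
  constraint 5 holds since n + k = 8.
  constraint 8 holds since h - k = 6.
The rest check out directly.

Satisfiable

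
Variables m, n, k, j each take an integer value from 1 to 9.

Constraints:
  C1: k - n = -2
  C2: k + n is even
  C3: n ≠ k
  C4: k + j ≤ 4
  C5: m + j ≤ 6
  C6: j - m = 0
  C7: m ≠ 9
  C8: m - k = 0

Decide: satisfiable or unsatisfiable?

Satisfiable

Setting (m, n, k, j) = (2, 4, 2, 2) satisfies everything: constraint 1: k - n = -2; constraint 4: k + j = 4, and the others follow.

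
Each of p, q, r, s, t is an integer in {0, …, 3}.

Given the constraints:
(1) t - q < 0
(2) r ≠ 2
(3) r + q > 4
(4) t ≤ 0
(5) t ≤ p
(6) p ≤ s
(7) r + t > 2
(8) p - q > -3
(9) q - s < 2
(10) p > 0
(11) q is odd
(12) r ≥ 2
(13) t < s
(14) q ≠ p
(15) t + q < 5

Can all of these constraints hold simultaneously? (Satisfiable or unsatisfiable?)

Satisfiable

Setting (p, q, r, s, t) = (1, 3, 3, 3, 0) satisfies everything: constraint 1: t - q = -3; constraint 3: r + q = 6, and the others follow.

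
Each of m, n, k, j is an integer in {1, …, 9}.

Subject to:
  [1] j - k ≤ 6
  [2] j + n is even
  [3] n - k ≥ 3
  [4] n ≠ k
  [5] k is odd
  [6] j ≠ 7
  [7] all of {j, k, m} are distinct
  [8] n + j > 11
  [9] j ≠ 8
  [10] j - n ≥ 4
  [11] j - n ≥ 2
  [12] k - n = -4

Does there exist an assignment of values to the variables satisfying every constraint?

Constraints 1, 3, and 10 give n − k ≥ 3, k − j ≥ -6, j − n ≥ 4.
Adding all 3 inequalities: the left sides telescope to 0, and the right sides sum to 3 + (-6) + 4 = 1. So 0 ≥ 1, which is false.

Unsatisfiable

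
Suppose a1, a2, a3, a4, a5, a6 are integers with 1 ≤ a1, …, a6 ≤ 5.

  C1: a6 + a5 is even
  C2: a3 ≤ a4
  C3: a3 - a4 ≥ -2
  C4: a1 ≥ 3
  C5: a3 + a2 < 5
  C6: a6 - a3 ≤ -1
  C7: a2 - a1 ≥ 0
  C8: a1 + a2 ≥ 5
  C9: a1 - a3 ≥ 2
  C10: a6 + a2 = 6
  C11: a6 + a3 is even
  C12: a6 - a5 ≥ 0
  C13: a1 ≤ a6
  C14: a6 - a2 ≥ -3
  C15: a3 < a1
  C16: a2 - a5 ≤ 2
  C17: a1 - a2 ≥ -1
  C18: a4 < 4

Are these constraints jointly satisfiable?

Constraints 6, 7, 9, 12, and 16 give a2 − a1 ≥ 0, a1 − a3 ≥ 2, a3 − a6 ≥ 1, a6 − a5 ≥ 0, a5 − a2 ≥ -2.
Adding all 5 inequalities: the left sides telescope to 0, and the right sides sum to 0 + 2 + 1 + 0 + (-2) = 1. So 0 ≥ 1, which is false.

Unsatisfiable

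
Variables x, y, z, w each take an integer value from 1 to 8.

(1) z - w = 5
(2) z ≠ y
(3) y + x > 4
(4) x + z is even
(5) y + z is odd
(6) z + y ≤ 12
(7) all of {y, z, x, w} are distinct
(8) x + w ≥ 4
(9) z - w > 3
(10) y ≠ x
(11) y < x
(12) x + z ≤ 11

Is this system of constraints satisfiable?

One satisfying assignment is x = 4, y = 3, z = 6, w = 1.
For the less obvious constraints — constraint 1: z - w = 5; constraint 3: y + x = 7; constraint 6: z + y = 9 — and the others hold by inspection.

Satisfiable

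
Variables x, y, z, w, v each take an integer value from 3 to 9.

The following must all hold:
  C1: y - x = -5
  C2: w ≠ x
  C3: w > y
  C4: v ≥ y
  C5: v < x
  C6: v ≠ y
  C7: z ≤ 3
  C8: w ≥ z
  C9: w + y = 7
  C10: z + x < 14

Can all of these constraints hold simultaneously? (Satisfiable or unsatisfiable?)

Try x = 8, y = 3, z = 3, w = 4, v = 7.
Check constraint 1: y - x = -5; constraint 9: w + y = 7. The remaining constraints are straightforward to verify.

Satisfiable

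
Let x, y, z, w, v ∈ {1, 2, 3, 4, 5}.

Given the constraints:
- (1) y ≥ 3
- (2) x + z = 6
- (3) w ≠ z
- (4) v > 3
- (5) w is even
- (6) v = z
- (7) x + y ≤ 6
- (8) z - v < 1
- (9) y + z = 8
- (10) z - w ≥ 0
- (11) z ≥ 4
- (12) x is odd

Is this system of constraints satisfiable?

Setting (x, y, z, w, v) = (1, 3, 5, 4, 5) satisfies everything: constraint 2: x + z = 6; constraint 7: x + y = 4, and the others follow.

Satisfiable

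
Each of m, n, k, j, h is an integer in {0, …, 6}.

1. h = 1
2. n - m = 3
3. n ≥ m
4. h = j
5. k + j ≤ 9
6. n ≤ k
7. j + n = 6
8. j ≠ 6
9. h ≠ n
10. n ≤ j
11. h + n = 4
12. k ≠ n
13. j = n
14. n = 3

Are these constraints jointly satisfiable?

Constraint 1 fixes h = 1 and constraint 14 fixes n = 3. Constraints 4 and 13 give h = j = n, so h = n. But 1 ≠ 3 — contradiction.

Unsatisfiable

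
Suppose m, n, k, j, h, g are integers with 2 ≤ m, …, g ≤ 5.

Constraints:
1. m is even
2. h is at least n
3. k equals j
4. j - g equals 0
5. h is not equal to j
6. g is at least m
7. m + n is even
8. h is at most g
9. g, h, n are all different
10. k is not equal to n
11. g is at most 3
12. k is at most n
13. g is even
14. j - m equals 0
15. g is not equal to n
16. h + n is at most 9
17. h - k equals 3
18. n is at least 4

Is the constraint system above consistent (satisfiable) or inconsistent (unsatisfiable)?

From constraints 2 and 18: h ≥ n and n ≥ 4, so h ≥ 4. From constraints 8 and 11: h ≤ g and g ≤ 3, so h ≤ 3. But 3 < 4, so no value of h works.

Unsatisfiable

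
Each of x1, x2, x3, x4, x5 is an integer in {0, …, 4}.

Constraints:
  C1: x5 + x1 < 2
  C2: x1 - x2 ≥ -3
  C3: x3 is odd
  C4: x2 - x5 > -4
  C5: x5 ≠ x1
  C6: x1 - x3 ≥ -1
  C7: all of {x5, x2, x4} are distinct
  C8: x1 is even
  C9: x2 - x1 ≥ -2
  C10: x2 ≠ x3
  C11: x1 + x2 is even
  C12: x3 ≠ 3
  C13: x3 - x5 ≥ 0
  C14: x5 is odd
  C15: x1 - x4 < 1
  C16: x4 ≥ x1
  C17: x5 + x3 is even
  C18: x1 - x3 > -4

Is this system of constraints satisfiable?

Take x1 = 0, x2 = 0, x3 = 1, x4 = 2, x5 = 1. Then constraint 1: x5 + x1 = 1; constraint 2: x1 - x2 = 0, and every other listed constraint is also met.

Satisfiable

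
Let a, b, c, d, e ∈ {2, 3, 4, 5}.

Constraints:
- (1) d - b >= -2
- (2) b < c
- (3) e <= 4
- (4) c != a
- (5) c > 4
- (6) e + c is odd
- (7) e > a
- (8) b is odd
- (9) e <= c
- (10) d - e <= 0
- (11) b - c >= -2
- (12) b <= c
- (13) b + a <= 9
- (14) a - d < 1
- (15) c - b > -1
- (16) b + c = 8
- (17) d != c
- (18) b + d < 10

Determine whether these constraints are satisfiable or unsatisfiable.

Satisfiable

Take a = 3, b = 3, c = 5, d = 4, e = 4. Then constraint 1: d - b = 1; constraint 10: d - e = 0; constraint 11: b - c = -2, and every other listed constraint is also met.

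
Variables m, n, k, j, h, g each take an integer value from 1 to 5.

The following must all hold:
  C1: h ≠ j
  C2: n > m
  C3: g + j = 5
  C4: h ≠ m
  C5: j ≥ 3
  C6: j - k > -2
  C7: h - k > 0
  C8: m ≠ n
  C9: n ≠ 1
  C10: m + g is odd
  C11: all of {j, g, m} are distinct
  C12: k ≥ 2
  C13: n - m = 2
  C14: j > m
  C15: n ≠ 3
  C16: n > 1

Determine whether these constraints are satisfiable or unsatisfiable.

Satisfiable

One satisfying assignment is m = 2, n = 4, k = 4, j = 4, h = 5, g = 1.
For the less obvious constraints — constraint 3: g + j = 5; constraint 6: j - k = 0 — and the others hold by inspection.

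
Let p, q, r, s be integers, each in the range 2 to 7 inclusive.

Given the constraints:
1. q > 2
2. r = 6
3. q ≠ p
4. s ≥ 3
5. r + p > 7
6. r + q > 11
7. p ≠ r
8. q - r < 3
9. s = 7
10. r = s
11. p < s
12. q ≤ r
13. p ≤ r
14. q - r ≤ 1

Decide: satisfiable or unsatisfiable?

Unsatisfiable

Constraint 2 fixes r = 6 and constraint 9 fixes s = 7, but constraint 10 requires r = s. Since 6 ≠ 7, contradiction.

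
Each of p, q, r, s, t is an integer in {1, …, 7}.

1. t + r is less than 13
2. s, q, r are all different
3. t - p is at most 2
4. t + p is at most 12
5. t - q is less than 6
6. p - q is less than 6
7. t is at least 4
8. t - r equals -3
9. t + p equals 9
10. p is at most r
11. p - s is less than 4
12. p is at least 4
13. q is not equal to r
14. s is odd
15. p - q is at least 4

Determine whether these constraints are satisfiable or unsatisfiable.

One satisfying assignment is p = 5, q = 1, r = 7, s = 3, t = 4.
For the less obvious constraints — constraint 1: t + r = 11; constraint 3: t - p = -1; constraint 4: t + p = 9 — and the others hold by inspection.

Satisfiable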